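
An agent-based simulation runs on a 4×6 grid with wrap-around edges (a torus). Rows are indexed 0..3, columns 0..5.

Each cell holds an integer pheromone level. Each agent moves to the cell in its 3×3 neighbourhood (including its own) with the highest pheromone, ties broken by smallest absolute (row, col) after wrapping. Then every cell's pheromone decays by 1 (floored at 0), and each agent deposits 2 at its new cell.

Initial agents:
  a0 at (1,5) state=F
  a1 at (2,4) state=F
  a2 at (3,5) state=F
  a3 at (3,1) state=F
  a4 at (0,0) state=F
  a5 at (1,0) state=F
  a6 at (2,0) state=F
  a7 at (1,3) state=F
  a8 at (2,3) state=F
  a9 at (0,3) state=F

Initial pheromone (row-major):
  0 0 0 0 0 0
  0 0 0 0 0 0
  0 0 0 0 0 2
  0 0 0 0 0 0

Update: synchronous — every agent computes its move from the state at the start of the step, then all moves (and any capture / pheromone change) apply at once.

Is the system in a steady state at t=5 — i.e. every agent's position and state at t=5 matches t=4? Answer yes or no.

t=1: a0@(2,5) a1@(2,5) a2@(2,5) a3@(0,0) a4@(0,0) a5@(2,5) a6@(2,5) a7@(0,2) a8@(1,2) a9@(0,2) | pheromone: 4 0 4 0 0 0 / 0 0 2 0 0 0 / 0 0 0 0 0 11 / 0 0 0 0 0 0
t=2: a0@(2,5) a1@(2,5) a2@(2,5) a3@(0,0) a4@(0,0) a5@(2,5) a6@(2,5) a7@(0,2) a8@(0,2) a9@(0,2) | pheromone: 7 0 9 0 0 0 / 0 0 1 0 0 0 / 0 0 0 0 0 20 / 0 0 0 0 0 0
t=3: a0@(2,5) a1@(2,5) a2@(2,5) a3@(0,0) a4@(0,0) a5@(2,5) a6@(2,5) a7@(0,2) a8@(0,2) a9@(0,2) | pheromone: 10 0 14 0 0 0 / 0 0 0 0 0 0 / 0 0 0 0 0 29 / 0 0 0 0 0 0
t=4: a0@(2,5) a1@(2,5) a2@(2,5) a3@(0,0) a4@(0,0) a5@(2,5) a6@(2,5) a7@(0,2) a8@(0,2) a9@(0,2) | pheromone: 13 0 19 0 0 0 / 0 0 0 0 0 0 / 0 0 0 0 0 38 / 0 0 0 0 0 0
t=5: a0@(2,5) a1@(2,5) a2@(2,5) a3@(0,0) a4@(0,0) a5@(2,5) a6@(2,5) a7@(0,2) a8@(0,2) a9@(0,2) | pheromone: 16 0 24 0 0 0 / 0 0 0 0 0 0 / 0 0 0 0 0 47 / 0 0 0 0 0 0

yes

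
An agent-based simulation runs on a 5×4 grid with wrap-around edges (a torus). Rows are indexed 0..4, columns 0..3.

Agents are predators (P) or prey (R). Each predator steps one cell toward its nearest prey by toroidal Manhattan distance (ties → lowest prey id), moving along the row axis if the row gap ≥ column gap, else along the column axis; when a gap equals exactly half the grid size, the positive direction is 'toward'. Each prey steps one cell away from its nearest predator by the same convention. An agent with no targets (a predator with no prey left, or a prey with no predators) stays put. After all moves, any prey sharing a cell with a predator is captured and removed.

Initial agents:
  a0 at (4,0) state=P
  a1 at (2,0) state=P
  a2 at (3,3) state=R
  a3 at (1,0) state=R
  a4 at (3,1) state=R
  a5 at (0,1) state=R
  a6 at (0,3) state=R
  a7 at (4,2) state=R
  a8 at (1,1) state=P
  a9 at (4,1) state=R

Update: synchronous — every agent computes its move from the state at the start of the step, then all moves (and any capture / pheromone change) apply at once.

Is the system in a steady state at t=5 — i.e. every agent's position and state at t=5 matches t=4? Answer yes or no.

no

t=1: a0@(4,1):P a1@(1,0):P a2@(2,3):R a3@(0,0):R a4@(2,1):R a6@(1,3):R a8@(1,0):P a9@(4,2):R
t=2: a0@(4,2):P a1@(0,0):P a2@(3,3):R a3@(4,0):R a4@(1,1):R a6@(1,2):R a8@(0,0):P a9@(4,3):R
t=3: a0@(4,3):P a1@(4,0):P a2@(2,3):R a3@(3,0):R a4@(2,1):R a6@(2,2):R a8@(4,0):P
t=4: a0@(3,3):P a1@(3,0):P a2@(1,3):R a3@(2,0):R a4@(1,1):R a6@(1,2):R a8@(3,0):P
t=5: a0@(2,3):P a1@(2,0):P a2@(0,3):R a3@(1,0):R a4@(0,1):R a6@(0,2):R a8@(2,0):P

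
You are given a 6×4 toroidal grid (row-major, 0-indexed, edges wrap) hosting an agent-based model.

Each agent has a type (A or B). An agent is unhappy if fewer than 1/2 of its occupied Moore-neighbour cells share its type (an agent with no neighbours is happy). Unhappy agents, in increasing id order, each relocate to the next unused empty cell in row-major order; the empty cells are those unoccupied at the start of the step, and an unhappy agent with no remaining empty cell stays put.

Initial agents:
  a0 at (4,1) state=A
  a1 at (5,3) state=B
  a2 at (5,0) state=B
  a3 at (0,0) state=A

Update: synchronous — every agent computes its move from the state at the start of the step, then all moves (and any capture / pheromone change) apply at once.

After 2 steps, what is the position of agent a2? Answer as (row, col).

(1, 0)

t=1: a0@(0,1):A a1@(5,3):B a2@(0,2):B a3@(0,3):A
t=2: a0@(0,0):A a1@(5,3):B a2@(1,0):B a3@(1,1):A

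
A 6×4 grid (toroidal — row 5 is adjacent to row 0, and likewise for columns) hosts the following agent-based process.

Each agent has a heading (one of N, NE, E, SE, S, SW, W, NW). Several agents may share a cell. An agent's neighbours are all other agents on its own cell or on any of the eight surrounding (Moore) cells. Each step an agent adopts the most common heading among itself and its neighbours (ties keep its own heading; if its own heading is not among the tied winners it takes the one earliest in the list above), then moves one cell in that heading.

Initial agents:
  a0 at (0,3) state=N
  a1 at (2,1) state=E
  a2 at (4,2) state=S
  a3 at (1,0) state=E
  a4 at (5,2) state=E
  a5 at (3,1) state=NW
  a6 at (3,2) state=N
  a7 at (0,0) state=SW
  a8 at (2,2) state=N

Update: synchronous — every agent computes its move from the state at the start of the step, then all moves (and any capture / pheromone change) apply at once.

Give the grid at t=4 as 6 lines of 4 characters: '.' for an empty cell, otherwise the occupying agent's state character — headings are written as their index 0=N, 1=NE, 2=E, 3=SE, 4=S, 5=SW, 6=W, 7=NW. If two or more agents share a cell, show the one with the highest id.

....
....
....
....
.000
.00.

t=1: a0@(0,0):E a1@(2,2):E a2@(5,2):S a3@(1,1):E a4@(5,3):E a5@(2,1):N a6@(2,2):N a7@(1,3):SW a8@(1,2):N
t=2: a0@(0,1):E a1@(1,2):N a2@(0,2):S a3@(1,2):E a4@(5,0):E a5@(1,1):N a6@(1,2):N a7@(0,3):N a8@(0,2):N
t=3: a0@(5,1):N a1@(0,2):N a2@(5,2):N a3@(0,2):N a4@(5,1):E a5@(0,1):N a6@(0,2):N a7@(5,3):N a8@(5,2):N
t=4: a0@(4,1):N a1@(5,2):N a2@(4,2):N a3@(5,2):N a4@(4,1):N a5@(5,1):N a6@(5,2):N a7@(4,3):N a8@(4,2):N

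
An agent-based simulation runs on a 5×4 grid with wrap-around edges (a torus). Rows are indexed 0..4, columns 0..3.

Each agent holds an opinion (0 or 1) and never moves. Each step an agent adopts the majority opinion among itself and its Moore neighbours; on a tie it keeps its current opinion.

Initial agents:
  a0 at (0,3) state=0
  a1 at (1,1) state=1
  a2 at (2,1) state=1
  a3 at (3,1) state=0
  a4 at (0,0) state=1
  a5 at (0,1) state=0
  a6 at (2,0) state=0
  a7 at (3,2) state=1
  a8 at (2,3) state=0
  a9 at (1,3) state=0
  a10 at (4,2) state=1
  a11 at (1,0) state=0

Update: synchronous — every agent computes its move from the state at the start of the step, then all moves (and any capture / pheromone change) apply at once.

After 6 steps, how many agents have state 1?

t=1: a0@(0,3):0 a1@(1,1):1 a2@(2,1):1 a3@(3,1):1 a4@(0,0):0 a5@(0,1):1 a6@(2,0):0 a7@(3,2):1 a8@(2,3):0 a9@(1,3):0 a10@(4,2):0 a11@(1,0):0
t=2: a0@(0,3):0 a1@(1,1):1 a2@(2,1):1 a3@(3,1):1 a4@(0,0):0 a5@(0,1):0 a6@(2,0):0 a7@(3,2):1 a8@(2,3):0 a9@(1,3):0 a10@(4,2):1 a11@(1,0):0
t=3: a0@(0,3):0 a1@(1,1):0 a2@(2,1):1 a3@(3,1):1 a4@(0,0):0 a5@(0,1):0 a6@(2,0):0 a7@(3,2):1 a8@(2,3):0 a9@(1,3):0 a10@(4,2):1 a11@(1,0):0
t=4: (unchanged — steady state)

4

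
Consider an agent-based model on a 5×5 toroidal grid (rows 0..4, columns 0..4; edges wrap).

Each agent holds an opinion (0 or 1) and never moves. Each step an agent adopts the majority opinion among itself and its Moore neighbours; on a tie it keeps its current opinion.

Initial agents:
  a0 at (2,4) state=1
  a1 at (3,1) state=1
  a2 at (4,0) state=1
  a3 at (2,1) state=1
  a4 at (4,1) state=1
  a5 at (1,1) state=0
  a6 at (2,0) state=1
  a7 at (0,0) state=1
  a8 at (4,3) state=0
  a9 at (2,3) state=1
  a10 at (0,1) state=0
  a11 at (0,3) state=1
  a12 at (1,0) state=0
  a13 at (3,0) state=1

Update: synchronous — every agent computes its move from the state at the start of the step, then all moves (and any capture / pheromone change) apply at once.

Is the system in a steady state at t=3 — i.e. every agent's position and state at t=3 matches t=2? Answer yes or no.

yes

t=1: a0@(2,4):1 a1@(3,1):1 a2@(4,0):1 a3@(2,1):1 a4@(4,1):1 a5@(1,1):0 a6@(2,0):1 a7@(0,0):1 a8@(4,3):0 a9@(2,3):1 a10@(0,1):0 a11@(0,3):1 a12@(1,0):1 a13@(3,0):1
t=2: a0@(2,4):1 a1@(3,1):1 a2@(4,0):1 a3@(2,1):1 a4@(4,1):1 a5@(1,1):1 a6@(2,0):1 a7@(0,0):1 a8@(4,3):0 a9@(2,3):1 a10@(0,1):1 a11@(0,3):1 a12@(1,0):1 a13@(3,0):1
t=3: (unchanged — steady state)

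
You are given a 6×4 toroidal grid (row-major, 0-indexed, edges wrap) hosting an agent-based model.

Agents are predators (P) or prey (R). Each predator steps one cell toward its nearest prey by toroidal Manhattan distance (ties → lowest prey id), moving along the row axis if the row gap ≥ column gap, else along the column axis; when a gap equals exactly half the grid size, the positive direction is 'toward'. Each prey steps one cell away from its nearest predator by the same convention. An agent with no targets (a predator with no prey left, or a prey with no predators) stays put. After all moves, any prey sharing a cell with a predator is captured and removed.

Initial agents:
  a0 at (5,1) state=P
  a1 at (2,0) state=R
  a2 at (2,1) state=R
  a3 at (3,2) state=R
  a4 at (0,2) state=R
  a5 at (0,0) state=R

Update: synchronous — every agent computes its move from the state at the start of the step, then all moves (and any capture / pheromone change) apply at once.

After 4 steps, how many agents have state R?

5

t=1: a0@(0,1):P a1@(1,0):R a2@(1,1):R a3@(2,2):R a4@(1,2):R a5@(1,0):R
t=2: a0@(1,1):P a1@(2,0):R a2@(2,1):R a3@(3,2):R a4@(2,2):R a5@(2,0):R
t=3: a0@(2,1):P a1@(3,0):R a2@(3,1):R a3@(4,2):R a4@(3,2):R a5@(3,0):R
t=4: a0@(3,1):P a1@(4,0):R a2@(4,1):R a3@(5,2):R a4@(4,2):R a5@(4,0):R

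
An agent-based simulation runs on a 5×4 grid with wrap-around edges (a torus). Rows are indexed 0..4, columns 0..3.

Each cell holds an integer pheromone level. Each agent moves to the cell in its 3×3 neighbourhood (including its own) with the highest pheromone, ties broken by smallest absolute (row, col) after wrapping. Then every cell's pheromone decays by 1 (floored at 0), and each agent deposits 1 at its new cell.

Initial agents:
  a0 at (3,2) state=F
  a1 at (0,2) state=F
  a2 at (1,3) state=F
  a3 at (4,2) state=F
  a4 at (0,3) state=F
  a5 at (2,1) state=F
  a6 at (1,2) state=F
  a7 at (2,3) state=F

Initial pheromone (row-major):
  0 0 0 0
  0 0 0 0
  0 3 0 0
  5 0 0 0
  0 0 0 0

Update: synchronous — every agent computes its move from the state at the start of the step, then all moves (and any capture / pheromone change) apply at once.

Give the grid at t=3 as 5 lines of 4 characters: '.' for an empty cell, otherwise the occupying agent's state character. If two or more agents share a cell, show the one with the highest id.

F...
....
....
F...
....

t=1: a0@(2,1) a1@(0,1) a2@(0,0) a3@(0,1) a4@(0,0) a5@(3,0) a6@(2,1) a7@(3,0) | pheromone: 2 2 0 0 / 0 0 0 0 / 0 4 0 0 / 6 0 0 0 / 0 0 0 0
t=2: a0@(3,0) a1@(0,0) a2@(0,0) a3@(0,0) a4@(0,0) a5@(3,0) a6@(3,0) a7@(3,0) | pheromone: 5 1 0 0 / 0 0 0 0 / 0 3 0 0 / 9 0 0 0 / 0 0 0 0
t=3: a0@(3,0) a1@(0,0) a2@(0,0) a3@(0,0) a4@(0,0) a5@(3,0) a6@(3,0) a7@(3,0) | pheromone: 8 0 0 0 / 0 0 0 0 / 0 2 0 0 / 12 0 0 0 / 0 0 0 0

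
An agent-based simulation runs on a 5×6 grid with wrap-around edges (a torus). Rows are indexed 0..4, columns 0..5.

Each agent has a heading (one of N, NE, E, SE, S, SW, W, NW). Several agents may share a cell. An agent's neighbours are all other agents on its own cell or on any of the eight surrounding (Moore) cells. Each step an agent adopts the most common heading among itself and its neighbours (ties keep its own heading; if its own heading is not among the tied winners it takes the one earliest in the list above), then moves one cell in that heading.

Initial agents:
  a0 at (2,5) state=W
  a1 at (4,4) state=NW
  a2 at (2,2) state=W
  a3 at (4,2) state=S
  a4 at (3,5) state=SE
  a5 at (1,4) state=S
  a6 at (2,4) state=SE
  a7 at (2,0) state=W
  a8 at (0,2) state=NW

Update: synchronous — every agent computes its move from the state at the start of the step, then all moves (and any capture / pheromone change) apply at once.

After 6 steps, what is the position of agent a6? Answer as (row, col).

t=1: a0@(2,4):W a1@(3,3):NW a2@(2,1):W a3@(0,2):S a4@(4,0):SE a5@(2,4):S a6@(3,5):SE a7@(2,5):W a8@(4,1):NW
t=2: a0@(2,3):W a1@(2,2):NW a2@(2,0):W a3@(1,2):S a4@(0,1):SE a5@(2,3):W a6@(4,0):SE a7@(2,4):W a8@(3,0):NW
t=3: a0@(2,2):W a1@(2,1):W a2@(2,5):W a3@(1,1):W a4@(1,2):SE a5@(2,2):W a6@(0,1):SE a7@(2,3):W a8@(2,5):NW
t=4: a0@(2,1):W a1@(2,0):W a2@(2,4):W a3@(1,0):W a4@(1,1):W a5@(2,1):W a6@(1,2):SE a7@(2,2):W a8@(1,4):NW
t=5: a0@(2,0):W a1@(2,5):W a2@(2,3):W a3@(1,5):W a4@(1,0):W a5@(2,0):W a6@(1,1):W a7@(2,1):W a8@(0,3):NW
t=6: a0@(2,5):W a1@(2,4):W a2@(2,2):W a3@(1,4):W a4@(1,5):W a5@(2,5):W a6@(1,0):W a7@(2,0):W a8@(4,2):NW

(1, 0)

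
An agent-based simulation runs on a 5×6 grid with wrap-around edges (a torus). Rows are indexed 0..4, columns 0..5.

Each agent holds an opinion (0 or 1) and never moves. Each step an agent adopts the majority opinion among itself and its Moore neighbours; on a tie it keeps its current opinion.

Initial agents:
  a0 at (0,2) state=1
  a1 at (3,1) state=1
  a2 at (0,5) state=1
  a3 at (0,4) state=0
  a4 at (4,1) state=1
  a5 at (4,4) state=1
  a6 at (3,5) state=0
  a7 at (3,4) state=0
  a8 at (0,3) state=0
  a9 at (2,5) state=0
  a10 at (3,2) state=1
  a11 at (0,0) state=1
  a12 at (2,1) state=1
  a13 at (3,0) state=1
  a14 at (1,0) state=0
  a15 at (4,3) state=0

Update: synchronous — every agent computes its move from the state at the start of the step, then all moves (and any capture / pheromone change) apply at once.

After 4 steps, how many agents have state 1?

9

t=1: a0@(0,2):1 a1@(3,1):1 a2@(0,5):1 a3@(0,4):0 a4@(4,1):1 a5@(4,4):0 a6@(3,5):0 a7@(3,4):0 a8@(0,3):0 a9@(2,5):0 a10@(3,2):1 a11@(0,0):1 a12@(2,1):1 a13@(3,0):1 a14@(1,0):1 a15@(4,3):0
t=2: (unchanged — steady state)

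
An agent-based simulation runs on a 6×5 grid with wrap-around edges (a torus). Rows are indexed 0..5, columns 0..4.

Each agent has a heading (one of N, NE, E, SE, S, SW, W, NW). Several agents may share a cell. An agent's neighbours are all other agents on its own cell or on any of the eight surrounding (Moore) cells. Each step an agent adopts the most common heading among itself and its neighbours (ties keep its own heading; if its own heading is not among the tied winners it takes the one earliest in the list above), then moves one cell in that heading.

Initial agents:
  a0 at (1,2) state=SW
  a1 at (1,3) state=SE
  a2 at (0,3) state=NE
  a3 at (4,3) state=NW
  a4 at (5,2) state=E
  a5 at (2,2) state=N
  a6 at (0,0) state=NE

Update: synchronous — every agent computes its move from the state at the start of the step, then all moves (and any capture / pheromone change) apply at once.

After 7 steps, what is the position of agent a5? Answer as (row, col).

t=1: a0@(2,1):SW a1@(2,4):SE a2@(5,4):NE a3@(3,2):NW a4@(5,3):E a5@(1,2):N a6@(5,1):NE
t=2: a0@(3,0):SW a1@(3,0):SE a2@(4,0):NE a3@(2,1):NW a4@(5,4):E a5@(0,2):N a6@(4,2):NE
t=3: a0@(4,4):SW a1@(4,1):SE a2@(3,1):NE a3@(1,0):NW a4@(5,0):E a5@(5,2):N a6@(3,3):NE
t=4: a0@(5,3):SW a1@(5,2):SE a2@(2,2):NE a3@(0,4):NW a4@(5,1):E a5@(4,2):N a6@(2,4):NE
t=5: a0@(0,2):SW a1@(0,3):SE a2@(1,3):NE a3@(5,3):NW a4@(5,2):E a5@(3,2):N a6@(1,0):NE
t=6: a0@(1,1):SW a1@(1,4):SE a2@(0,4):NE a3@(4,2):NW a4@(5,3):E a5@(2,2):N a6@(0,1):NE
t=7: a0@(2,0):SW a1@(2,0):SE a2@(5,0):NE a3@(3,1):NW a4@(5,4):E a5@(1,2):N a6@(5,2):NE

(1, 2)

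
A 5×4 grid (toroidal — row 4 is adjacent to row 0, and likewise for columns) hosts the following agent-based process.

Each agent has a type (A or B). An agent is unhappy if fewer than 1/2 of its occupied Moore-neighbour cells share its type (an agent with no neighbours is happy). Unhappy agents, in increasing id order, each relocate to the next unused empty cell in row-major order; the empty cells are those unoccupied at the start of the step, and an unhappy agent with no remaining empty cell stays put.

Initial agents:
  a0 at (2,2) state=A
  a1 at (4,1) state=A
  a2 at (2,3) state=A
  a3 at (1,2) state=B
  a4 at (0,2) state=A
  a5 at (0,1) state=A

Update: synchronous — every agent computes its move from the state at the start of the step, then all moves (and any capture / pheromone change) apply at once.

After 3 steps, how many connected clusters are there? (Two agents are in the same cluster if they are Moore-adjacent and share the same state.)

t=1: a0@(2,2):A a1@(4,1):A a2@(2,3):A a3@(0,0):B a4@(0,2):A a5@(0,1):A
t=2: a0@(2,2):A a1@(4,1):A a2@(2,3):A a3@(0,3):B a4@(0,2):A a5@(0,1):A
t=3: a0@(2,2):A a1@(4,1):A a2@(2,3):A a3@(0,0):B a4@(0,2):A a5@(0,1):A

3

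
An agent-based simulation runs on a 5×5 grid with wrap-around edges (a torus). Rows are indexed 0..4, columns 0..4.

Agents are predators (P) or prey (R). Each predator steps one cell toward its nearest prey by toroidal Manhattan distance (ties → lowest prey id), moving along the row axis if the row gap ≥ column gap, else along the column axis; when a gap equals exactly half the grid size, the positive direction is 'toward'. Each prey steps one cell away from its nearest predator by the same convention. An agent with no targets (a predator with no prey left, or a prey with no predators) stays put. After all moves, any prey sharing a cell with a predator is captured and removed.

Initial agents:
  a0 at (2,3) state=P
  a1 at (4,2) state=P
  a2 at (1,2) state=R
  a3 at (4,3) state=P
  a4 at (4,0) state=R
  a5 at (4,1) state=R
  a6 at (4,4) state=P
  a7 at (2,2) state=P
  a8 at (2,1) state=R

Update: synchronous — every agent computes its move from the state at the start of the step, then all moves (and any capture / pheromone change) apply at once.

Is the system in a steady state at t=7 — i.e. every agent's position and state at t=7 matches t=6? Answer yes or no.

t=1: a0@(1,3):P a1@(4,1):P a2@(0,2):R a3@(4,4):P a6@(4,0):P a7@(1,2):P a8@(2,0):R
t=2: a0@(0,3):P a1@(0,1):P a2@(4,2):R a3@(4,3):P a6@(3,0):P a7@(0,2):P a8@(1,0):R
t=3: a0@(4,3):P a1@(4,1):P a3@(4,2):P a6@(2,0):P a7@(4,2):P
t=4: (unchanged — steady state)

yes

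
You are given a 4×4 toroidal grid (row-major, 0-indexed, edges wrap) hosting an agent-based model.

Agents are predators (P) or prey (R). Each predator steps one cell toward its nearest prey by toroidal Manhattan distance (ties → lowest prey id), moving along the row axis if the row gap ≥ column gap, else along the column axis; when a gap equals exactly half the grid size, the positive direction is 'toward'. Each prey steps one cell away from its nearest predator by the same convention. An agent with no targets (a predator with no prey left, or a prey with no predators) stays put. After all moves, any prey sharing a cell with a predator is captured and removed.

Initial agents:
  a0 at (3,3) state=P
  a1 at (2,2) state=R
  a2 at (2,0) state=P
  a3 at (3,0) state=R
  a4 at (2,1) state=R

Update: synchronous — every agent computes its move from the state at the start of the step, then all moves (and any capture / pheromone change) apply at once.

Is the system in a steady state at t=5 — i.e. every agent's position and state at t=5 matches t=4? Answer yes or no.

t=1: a0@(3,0):P a1@(1,2):R a2@(3,0):P a3@(3,1):R a4@(2,2):R
t=2: a0@(3,1):P a1@(0,2):R a2@(3,1):P a3@(3,2):R a4@(2,1):R
t=3: a0@(3,2):P a1@(1,2):R a2@(3,2):P a3@(3,3):R a4@(1,1):R
t=4: a0@(3,3):P a1@(0,2):R a2@(3,3):P a3@(3,0):R a4@(0,1):R
t=5: a0@(3,0):P a1@(1,2):R a2@(3,0):P a3@(3,1):R a4@(0,0):R

no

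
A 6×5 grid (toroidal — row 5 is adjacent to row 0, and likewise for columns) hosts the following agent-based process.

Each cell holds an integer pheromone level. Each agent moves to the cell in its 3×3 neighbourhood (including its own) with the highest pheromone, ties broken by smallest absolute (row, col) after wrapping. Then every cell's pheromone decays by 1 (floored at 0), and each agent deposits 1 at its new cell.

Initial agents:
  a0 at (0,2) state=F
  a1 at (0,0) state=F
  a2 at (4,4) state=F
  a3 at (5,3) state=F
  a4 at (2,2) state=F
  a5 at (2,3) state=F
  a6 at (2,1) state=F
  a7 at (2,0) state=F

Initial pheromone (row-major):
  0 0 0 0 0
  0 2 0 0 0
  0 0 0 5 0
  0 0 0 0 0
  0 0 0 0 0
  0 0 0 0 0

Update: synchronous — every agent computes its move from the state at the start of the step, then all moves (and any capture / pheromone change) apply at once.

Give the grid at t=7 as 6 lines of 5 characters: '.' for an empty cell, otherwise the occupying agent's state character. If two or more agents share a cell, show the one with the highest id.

.....
.F...
...F.
F....
.....
.....

t=1: a0@(1,1) a1@(1,1) a2@(3,0) a3@(0,2) a4@(2,3) a5@(2,3) a6@(1,1) a7@(1,1) | pheromone: 0 0 1 0 0 / 0 5 0 0 0 / 0 0 0 6 0 / 1 0 0 0 0 / 0 0 0 0 0 / 0 0 0 0 0
t=2: a0@(1,1) a1@(1,1) a2@(3,0) a3@(1,1) a4@(2,3) a5@(2,3) a6@(1,1) a7@(1,1) | pheromone: 0 0 0 0 0 / 0 9 0 0 0 / 0 0 0 7 0 / 1 0 0 0 0 / 0 0 0 0 0 / 0 0 0 0 0
t=3: a0@(1,1) a1@(1,1) a2@(3,0) a3@(1,1) a4@(2,3) a5@(2,3) a6@(1,1) a7@(1,1) | pheromone: 0 0 0 0 0 / 0 13 0 0 0 / 0 0 0 8 0 / 1 0 0 0 0 / 0 0 0 0 0 / 0 0 0 0 0
t=4: a0@(1,1) a1@(1,1) a2@(3,0) a3@(1,1) a4@(2,3) a5@(2,3) a6@(1,1) a7@(1,1) | pheromone: 0 0 0 0 0 / 0 17 0 0 0 / 0 0 0 9 0 / 1 0 0 0 0 / 0 0 0 0 0 / 0 0 0 0 0
t=5: a0@(1,1) a1@(1,1) a2@(3,0) a3@(1,1) a4@(2,3) a5@(2,3) a6@(1,1) a7@(1,1) | pheromone: 0 0 0 0 0 / 0 21 0 0 0 / 0 0 0 10 0 / 1 0 0 0 0 / 0 0 0 0 0 / 0 0 0 0 0
t=6: a0@(1,1) a1@(1,1) a2@(3,0) a3@(1,1) a4@(2,3) a5@(2,3) a6@(1,1) a7@(1,1) | pheromone: 0 0 0 0 0 / 0 25 0 0 0 / 0 0 0 11 0 / 1 0 0 0 0 / 0 0 0 0 0 / 0 0 0 0 0
t=7: a0@(1,1) a1@(1,1) a2@(3,0) a3@(1,1) a4@(2,3) a5@(2,3) a6@(1,1) a7@(1,1) | pheromone: 0 0 0 0 0 / 0 29 0 0 0 / 0 0 0 12 0 / 1 0 0 0 0 / 0 0 0 0 0 / 0 0 0 0 0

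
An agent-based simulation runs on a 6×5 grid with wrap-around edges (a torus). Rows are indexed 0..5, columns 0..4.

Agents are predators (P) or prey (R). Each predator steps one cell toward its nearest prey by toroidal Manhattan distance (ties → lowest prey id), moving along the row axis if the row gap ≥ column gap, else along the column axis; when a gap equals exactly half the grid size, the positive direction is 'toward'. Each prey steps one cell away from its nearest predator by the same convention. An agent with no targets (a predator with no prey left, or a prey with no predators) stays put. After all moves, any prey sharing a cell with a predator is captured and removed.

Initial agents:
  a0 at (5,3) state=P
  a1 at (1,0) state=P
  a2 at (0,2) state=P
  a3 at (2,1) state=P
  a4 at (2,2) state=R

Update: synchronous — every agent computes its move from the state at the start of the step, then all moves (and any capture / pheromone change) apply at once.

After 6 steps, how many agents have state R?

t=1: a0@(0,3):P a1@(1,1):P a2@(1,2):P a3@(2,2):P a4@(2,3):R
t=2: a0@(1,3):P a1@(1,2):P a2@(2,2):P a3@(2,3):P a4@(2,4):R
t=3: a0@(2,3):P a1@(1,3):P a2@(2,3):P a3@(2,4):P a4@(2,0):R
t=4: a0@(2,4):P a1@(1,4):P a2@(2,4):P a3@(2,0):P a4@(2,1):R
t=5: a0@(2,0):P a1@(1,0):P a2@(2,0):P a3@(2,1):P a4@(2,2):R
t=6: a0@(2,1):P a1@(1,1):P a2@(2,1):P a3@(2,2):P a4@(2,3):R

1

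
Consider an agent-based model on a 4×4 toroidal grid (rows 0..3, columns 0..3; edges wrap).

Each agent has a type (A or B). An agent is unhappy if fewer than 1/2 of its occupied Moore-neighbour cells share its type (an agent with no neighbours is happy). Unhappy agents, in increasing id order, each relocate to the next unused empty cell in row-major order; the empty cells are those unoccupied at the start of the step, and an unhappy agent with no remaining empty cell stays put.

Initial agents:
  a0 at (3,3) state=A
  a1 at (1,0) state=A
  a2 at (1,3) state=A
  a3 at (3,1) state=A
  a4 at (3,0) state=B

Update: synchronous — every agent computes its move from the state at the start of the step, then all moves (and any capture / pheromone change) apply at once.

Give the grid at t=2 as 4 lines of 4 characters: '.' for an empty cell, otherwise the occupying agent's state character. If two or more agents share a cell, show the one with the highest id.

AA.B
A..A
....
....

t=1: a0@(0,0):A a1@(1,0):A a2@(1,3):A a3@(0,1):A a4@(0,2):B
t=2: a0@(0,0):A a1@(1,0):A a2@(1,3):A a3@(0,1):A a4@(0,3):B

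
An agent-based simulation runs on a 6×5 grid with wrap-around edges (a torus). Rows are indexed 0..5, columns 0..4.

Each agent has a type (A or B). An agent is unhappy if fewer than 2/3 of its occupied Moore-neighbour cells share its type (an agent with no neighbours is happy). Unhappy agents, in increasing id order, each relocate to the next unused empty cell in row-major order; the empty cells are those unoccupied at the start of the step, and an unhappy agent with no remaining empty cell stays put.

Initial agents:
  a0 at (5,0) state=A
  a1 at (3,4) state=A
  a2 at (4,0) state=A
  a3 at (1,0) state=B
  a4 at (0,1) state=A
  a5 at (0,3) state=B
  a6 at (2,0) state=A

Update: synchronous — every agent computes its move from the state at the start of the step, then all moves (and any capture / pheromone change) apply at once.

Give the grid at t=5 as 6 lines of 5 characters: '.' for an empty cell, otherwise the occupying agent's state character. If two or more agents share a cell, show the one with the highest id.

t=1: a0@(5,0):A a1@(3,4):A a2@(4,0):A a3@(0,0):B a4@(0,2):A a5@(0,3):B a6@(0,4):A
t=2: a0@(5,0):A a1@(3,4):A a2@(4,0):A a3@(0,1):B a4@(1,0):A a5@(1,1):B a6@(1,2):A
t=3: a0@(0,0):A a1@(3,4):A a2@(4,0):A a3@(0,2):B a4@(0,3):A a5@(0,4):B a6@(1,3):A
t=4: a0@(0,1):A a1@(3,4):A a2@(4,0):A a3@(1,0):B a4@(1,1):A a5@(1,2):B a6@(1,4):A
t=5: a0@(0,0):A a1@(3,4):A a2@(4,0):A a3@(0,2):B a4@(0,3):A a5@(0,4):B a6@(1,3):A

A.BAB
...A.
.....
....A
A....
.....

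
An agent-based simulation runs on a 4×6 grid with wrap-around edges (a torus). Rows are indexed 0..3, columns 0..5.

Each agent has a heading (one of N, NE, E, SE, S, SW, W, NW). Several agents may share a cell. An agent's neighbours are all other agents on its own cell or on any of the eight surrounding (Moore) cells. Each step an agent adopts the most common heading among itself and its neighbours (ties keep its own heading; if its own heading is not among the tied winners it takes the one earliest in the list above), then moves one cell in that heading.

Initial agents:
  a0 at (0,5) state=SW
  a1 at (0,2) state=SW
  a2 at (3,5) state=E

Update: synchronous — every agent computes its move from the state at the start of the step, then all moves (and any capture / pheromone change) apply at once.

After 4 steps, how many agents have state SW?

2

t=1: a0@(1,4):SW a1@(1,1):SW a2@(3,0):E
t=2: a0@(2,3):SW a1@(2,0):SW a2@(3,1):E
t=3: a0@(3,2):SW a1@(3,5):SW a2@(3,2):E
t=4: a0@(0,1):SW a1@(0,4):SW a2@(3,3):E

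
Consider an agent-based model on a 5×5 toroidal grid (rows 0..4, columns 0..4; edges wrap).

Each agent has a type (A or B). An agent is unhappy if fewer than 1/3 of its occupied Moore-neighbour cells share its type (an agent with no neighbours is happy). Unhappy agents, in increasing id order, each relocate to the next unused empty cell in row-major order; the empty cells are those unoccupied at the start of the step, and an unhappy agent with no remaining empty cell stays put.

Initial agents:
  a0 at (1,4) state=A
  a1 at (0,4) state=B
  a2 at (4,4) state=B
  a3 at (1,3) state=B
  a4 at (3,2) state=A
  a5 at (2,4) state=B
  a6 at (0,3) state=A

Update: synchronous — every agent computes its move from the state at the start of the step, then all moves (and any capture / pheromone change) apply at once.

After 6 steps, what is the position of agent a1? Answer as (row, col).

(0, 4)

t=1: a0@(0,0):A a1@(0,4):B a2@(4,4):B a3@(1,3):B a4@(3,2):A a5@(2,4):B a6@(0,1):A
t=2: (unchanged — steady state)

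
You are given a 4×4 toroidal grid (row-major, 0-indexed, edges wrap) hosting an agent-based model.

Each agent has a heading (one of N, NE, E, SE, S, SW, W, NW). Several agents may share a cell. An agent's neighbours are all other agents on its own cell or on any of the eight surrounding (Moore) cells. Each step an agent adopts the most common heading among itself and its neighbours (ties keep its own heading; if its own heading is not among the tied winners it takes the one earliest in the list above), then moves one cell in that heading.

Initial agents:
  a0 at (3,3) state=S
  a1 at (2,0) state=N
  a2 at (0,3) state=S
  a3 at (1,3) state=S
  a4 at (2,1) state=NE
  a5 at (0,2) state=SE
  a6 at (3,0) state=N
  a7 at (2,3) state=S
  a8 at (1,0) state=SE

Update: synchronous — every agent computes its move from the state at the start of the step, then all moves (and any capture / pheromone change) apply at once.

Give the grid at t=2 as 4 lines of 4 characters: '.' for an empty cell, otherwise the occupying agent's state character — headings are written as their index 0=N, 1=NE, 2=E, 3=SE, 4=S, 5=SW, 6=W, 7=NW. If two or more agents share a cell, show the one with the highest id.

t=1: a0@(0,3):S a1@(3,0):S a2@(1,3):S a3@(2,3):S a4@(1,1):N a5@(1,2):S a6@(0,0):S a7@(3,3):S a8@(2,0):S
t=2: a0@(1,3):S a1@(0,0):S a2@(2,3):S a3@(3,3):S a4@(2,1):S a5@(2,2):S a6@(1,0):S a7@(0,3):S a8@(3,0):S

4..4
4..4
.444
4..4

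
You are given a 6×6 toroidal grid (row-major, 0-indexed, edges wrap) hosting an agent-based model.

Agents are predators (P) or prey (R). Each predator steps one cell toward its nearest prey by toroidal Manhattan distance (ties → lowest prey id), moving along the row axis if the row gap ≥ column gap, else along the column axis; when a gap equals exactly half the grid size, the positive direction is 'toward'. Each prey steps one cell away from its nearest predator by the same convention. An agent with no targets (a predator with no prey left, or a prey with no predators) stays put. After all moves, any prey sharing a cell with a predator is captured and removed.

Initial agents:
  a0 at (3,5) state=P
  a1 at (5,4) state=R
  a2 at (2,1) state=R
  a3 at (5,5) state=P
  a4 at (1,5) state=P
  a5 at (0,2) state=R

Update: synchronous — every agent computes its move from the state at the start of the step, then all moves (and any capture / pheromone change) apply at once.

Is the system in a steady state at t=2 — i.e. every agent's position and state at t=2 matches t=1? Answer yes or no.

no

t=1: a0@(4,5):P a1@(5,3):R a2@(2,2):R a3@(5,4):P a4@(0,5):P a5@(0,1):R
t=2: a0@(4,4):P a1@(5,2):R a2@(2,1):R a3@(5,3):P a4@(0,0):P a5@(0,2):R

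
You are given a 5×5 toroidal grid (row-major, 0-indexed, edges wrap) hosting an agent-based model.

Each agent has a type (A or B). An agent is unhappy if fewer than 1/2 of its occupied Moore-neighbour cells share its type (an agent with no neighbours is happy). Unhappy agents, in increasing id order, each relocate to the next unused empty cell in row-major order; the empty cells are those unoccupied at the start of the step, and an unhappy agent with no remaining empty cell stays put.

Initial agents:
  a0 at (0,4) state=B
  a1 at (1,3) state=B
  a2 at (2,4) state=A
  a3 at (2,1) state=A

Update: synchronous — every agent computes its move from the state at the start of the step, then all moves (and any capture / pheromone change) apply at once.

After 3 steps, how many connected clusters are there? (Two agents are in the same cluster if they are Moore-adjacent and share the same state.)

3

t=1: a0@(0,4):B a1@(1,3):B a2@(0,0):A a3@(2,1):A
t=2: a0@(0,4):B a1@(1,3):B a2@(0,1):A a3@(2,1):A
t=3: (unchanged — steady state)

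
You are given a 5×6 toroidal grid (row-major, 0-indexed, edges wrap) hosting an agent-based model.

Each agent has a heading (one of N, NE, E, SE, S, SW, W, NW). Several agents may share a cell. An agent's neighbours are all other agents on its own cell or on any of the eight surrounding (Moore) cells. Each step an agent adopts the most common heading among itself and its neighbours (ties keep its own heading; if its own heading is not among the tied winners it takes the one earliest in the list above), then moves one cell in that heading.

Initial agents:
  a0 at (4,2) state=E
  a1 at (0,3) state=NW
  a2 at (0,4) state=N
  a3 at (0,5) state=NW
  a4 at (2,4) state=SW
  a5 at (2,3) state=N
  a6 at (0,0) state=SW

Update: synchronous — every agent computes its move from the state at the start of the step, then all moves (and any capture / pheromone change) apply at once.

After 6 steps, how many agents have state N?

t=1: a0@(4,3):E a1@(4,2):NW a2@(4,3):NW a3@(4,4):NW a4@(3,3):SW a5@(1,3):N a6@(1,5):SW
t=2: a0@(3,2):NW a1@(3,1):NW a2@(3,2):NW a3@(3,3):NW a4@(2,2):NW a5@(0,3):N a6@(2,4):SW
t=3: a0@(2,1):NW a1@(2,0):NW a2@(2,1):NW a3@(2,2):NW a4@(1,1):NW a5@(4,3):N a6@(3,3):SW
t=4: a0@(1,0):NW a1@(1,5):NW a2@(1,0):NW a3@(1,1):NW a4@(0,0):NW a5@(3,3):N a6@(4,2):SW
t=5: a0@(0,5):NW a1@(0,4):NW a2@(0,5):NW a3@(0,0):NW a4@(4,5):NW a5@(2,3):N a6@(0,1):SW
t=6: a0@(4,4):NW a1@(4,3):NW a2@(4,4):NW a3@(4,5):NW a4@(3,4):NW a5@(1,3):N a6@(1,0):SW

1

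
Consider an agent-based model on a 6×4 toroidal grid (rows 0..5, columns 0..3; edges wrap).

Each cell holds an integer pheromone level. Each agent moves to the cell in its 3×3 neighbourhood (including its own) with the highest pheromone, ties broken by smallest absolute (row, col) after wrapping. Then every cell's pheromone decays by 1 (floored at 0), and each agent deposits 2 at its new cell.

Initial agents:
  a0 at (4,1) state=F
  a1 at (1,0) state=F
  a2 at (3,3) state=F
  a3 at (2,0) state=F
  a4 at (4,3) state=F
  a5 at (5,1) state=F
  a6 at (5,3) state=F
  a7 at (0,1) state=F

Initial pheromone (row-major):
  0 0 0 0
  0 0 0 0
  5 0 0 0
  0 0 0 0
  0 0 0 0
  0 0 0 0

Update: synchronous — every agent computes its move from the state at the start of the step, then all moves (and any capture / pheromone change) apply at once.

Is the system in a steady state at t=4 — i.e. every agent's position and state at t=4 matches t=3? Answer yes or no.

yes

t=1: a0@(3,0) a1@(2,0) a2@(2,0) a3@(2,0) a4@(3,0) a5@(0,0) a6@(0,0) a7@(0,0) | pheromone: 6 0 0 0 / 0 0 0 0 / 10 0 0 0 / 4 0 0 0 / 0 0 0 0 / 0 0 0 0
t=2: a0@(2,0) a1@(2,0) a2@(2,0) a3@(2,0) a4@(2,0) a5@(0,0) a6@(0,0) a7@(0,0) | pheromone: 11 0 0 0 / 0 0 0 0 / 19 0 0 0 / 3 0 0 0 / 0 0 0 0 / 0 0 0 0
t=3: a0@(2,0) a1@(2,0) a2@(2,0) a3@(2,0) a4@(2,0) a5@(0,0) a6@(0,0) a7@(0,0) | pheromone: 16 0 0 0 / 0 0 0 0 / 28 0 0 0 / 2 0 0 0 / 0 0 0 0 / 0 0 0 0
t=4: a0@(2,0) a1@(2,0) a2@(2,0) a3@(2,0) a4@(2,0) a5@(0,0) a6@(0,0) a7@(0,0) | pheromone: 21 0 0 0 / 0 0 0 0 / 37 0 0 0 / 1 0 0 0 / 0 0 0 0 / 0 0 0 0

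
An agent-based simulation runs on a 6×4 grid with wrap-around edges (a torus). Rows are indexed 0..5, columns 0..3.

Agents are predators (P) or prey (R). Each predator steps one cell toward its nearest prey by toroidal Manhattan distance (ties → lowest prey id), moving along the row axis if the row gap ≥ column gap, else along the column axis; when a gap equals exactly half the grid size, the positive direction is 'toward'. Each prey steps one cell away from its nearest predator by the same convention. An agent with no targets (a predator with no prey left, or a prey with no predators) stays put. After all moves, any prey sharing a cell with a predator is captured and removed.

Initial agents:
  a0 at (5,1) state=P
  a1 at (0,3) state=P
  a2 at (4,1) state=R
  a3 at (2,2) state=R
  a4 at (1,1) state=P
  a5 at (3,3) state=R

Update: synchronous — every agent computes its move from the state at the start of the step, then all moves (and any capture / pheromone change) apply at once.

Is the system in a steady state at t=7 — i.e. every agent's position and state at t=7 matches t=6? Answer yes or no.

no

t=1: a0@(4,1):P a1@(1,3):P a2@(3,1):R a3@(3,2):R a4@(2,1):P a5@(2,3):R
t=2: a0@(3,1):P a1@(2,3):P a2@(2,1):R a3@(2,2):R a4@(3,1):P a5@(3,3):R
t=3: a0@(2,1):P a1@(2,2):P a2@(1,1):R a4@(2,1):P a5@(4,3):R
t=4: a0@(1,1):P a1@(1,2):P a2@(0,1):R a4@(1,1):P a5@(5,3):R
t=5: a0@(0,1):P a1@(0,2):P a2@(5,1):R a4@(0,1):P a5@(4,3):R
t=6: a0@(5,1):P a1@(5,2):P a2@(4,1):R a4@(5,1):P a5@(3,3):R
t=7: a0@(4,1):P a1@(4,2):P a2@(3,1):R a4@(4,1):P a5@(2,3):R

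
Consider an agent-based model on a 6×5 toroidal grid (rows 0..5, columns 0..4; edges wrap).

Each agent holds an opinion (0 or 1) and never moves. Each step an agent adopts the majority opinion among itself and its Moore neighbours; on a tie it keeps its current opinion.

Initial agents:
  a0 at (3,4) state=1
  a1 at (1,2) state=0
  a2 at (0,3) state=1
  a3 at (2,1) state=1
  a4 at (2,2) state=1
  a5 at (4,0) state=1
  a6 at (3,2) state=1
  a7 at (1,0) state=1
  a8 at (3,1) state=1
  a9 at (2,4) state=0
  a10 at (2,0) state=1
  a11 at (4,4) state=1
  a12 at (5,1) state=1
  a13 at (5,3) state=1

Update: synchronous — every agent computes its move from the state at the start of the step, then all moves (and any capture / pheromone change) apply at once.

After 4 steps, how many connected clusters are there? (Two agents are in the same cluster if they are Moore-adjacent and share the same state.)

t=1: a0@(3,4):1 a1@(1,2):1 a2@(0,3):1 a3@(2,1):1 a4@(2,2):1 a5@(4,0):1 a6@(3,2):1 a7@(1,0):1 a8@(3,1):1 a9@(2,4):1 a10@(2,0):1 a11@(4,4):1 a12@(5,1):1 a13@(5,3):1
t=2: (unchanged — steady state)

1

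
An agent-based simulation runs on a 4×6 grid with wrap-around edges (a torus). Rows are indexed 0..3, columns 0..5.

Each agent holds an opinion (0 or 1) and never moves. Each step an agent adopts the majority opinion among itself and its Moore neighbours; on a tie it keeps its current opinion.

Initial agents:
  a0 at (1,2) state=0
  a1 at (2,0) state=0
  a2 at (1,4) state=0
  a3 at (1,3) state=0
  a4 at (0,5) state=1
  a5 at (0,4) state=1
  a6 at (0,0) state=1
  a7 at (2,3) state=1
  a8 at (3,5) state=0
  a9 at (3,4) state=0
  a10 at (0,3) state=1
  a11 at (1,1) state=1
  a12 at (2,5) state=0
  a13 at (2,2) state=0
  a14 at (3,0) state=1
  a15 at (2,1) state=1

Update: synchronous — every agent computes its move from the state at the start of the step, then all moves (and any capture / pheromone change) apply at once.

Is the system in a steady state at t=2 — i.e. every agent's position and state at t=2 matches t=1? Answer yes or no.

t=1: a0@(1,2):1 a1@(2,0):0 a2@(1,4):1 a3@(1,3):0 a4@(0,5):1 a5@(0,4):0 a6@(0,0):1 a7@(2,3):0 a8@(3,5):0 a9@(3,4):1 a10@(0,3):0 a11@(1,1):1 a12@(2,5):0 a13@(2,2):0 a14@(3,0):1 a15@(2,1):1
t=2: a0@(1,2):0 a1@(2,0):0 a2@(1,4):0 a3@(1,3):0 a4@(0,5):1 a5@(0,4):0 a6@(0,0):1 a7@(2,3):0 a8@(3,5):0 a9@(3,4):0 a10@(0,3):0 a11@(1,1):1 a12@(2,5):0 a13@(2,2):0 a14@(3,0):1 a15@(2,1):1

no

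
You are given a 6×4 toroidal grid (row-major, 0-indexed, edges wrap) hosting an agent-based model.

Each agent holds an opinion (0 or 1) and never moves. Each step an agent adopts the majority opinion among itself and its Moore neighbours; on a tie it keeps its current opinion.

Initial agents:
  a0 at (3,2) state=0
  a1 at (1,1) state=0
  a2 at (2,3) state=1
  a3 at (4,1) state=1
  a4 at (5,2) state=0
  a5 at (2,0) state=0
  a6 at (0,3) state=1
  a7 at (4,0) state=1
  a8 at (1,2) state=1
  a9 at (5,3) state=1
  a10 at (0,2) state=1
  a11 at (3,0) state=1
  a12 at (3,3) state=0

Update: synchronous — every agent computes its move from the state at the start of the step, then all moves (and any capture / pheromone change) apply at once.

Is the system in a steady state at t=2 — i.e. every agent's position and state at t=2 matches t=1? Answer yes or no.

t=1: a0@(3,2):0 a1@(1,1):0 a2@(2,3):1 a3@(4,1):1 a4@(5,2):1 a5@(2,0):0 a6@(0,3):1 a7@(4,0):1 a8@(1,2):1 a9@(5,3):1 a10@(0,2):1 a11@(3,0):1 a12@(3,3):0
t=2: (unchanged — steady state)

yes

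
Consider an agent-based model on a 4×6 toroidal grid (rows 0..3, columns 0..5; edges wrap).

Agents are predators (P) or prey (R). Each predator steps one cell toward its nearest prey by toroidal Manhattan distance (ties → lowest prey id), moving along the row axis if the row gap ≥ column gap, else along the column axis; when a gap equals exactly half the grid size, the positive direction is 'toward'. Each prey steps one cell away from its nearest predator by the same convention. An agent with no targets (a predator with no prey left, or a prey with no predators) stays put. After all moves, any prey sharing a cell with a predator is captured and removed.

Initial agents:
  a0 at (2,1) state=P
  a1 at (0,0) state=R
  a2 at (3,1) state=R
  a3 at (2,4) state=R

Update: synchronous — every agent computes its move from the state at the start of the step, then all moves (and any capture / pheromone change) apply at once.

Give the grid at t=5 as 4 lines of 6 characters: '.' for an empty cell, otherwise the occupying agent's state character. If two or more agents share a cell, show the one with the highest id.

.R....
......
.R....
..RP..

t=1: a0@(3,1):P a1@(3,0):R a2@(0,1):R a3@(2,3):R
t=2: a0@(3,0):P a1@(3,5):R a2@(1,1):R a3@(2,4):R
t=3: a0@(3,5):P a1@(3,4):R a2@(0,1):R a3@(2,3):R
t=4: a0@(3,4):P a1@(3,3):R a2@(0,2):R a3@(2,2):R
t=5: a0@(3,3):P a1@(3,2):R a2@(0,1):R a3@(2,1):R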